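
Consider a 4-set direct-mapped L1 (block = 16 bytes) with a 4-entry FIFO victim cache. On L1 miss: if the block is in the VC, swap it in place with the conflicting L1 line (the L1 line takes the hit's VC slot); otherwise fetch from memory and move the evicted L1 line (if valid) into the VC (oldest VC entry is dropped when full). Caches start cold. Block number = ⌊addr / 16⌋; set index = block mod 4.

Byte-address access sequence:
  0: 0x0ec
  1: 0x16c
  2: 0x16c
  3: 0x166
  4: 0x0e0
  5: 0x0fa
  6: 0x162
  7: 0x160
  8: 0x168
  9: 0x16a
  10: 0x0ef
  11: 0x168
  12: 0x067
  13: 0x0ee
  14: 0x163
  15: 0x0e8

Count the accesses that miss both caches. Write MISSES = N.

#0 0xec→b14/s2 MISS; vc=[]
#1 0x16c→b22/s2 MISS; vc=[14]
#2 0x16c→b22/s2 L1-HIT; vc=[14]
#3 0x166→b22/s2 L1-HIT; vc=[14]
#4 0xe0→b14/s2 VC-HIT; vc=[22]
#5 0xfa→b15/s3 MISS; vc=[22]
#6 0x162→b22/s2 VC-HIT; vc=[14]
#7 0x160→b22/s2 L1-HIT; vc=[14]
#8 0x168→b22/s2 L1-HIT; vc=[14]
#9 0x16a→b22/s2 L1-HIT; vc=[14]
#10 0xef→b14/s2 VC-HIT; vc=[22]
#11 0x168→b22/s2 VC-HIT; vc=[14]
#12 0x67→b6/s2 MISS; vc=[14,22]
#13 0xee→b14/s2 VC-HIT; vc=[6,22]
#14 0x163→b22/s2 VC-HIT; vc=[6,14]
#15 0xe8→b14/s2 VC-HIT; vc=[6,22]

MISSES = 4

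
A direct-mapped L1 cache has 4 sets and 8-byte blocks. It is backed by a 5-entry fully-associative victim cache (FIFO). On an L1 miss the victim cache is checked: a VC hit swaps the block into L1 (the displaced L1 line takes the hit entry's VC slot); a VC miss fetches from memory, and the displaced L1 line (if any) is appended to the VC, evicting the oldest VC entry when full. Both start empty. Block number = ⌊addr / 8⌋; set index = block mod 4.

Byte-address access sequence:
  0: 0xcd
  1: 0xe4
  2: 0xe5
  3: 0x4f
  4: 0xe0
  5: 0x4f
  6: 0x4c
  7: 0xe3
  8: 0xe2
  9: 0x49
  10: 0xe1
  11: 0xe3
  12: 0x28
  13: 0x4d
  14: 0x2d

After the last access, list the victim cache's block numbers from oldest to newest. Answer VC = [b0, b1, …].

  [0] addr=0xcd blk=25 s=1: MISS | VC []
  [1] addr=0xe4 blk=28 s=0: MISS | VC []
  [2] addr=0xe5 blk=28 s=0: L1-HIT | VC []
  [3] addr=0x4f blk=9 s=1: MISS | VC [25]
  [4] addr=0xe0 blk=28 s=0: L1-HIT | VC [25]
  [5] addr=0x4f blk=9 s=1: L1-HIT | VC [25]
  [6] addr=0x4c blk=9 s=1: L1-HIT | VC [25]
  [7] addr=0xe3 blk=28 s=0: L1-HIT | VC [25]
  [8] addr=0xe2 blk=28 s=0: L1-HIT | VC [25]
  [9] addr=0x49 blk=9 s=1: L1-HIT | VC [25]
  [10] addr=0xe1 blk=28 s=0: L1-HIT | VC [25]
  [11] addr=0xe3 blk=28 s=0: L1-HIT | VC [25]
  [12] addr=0x28 blk=5 s=1: MISS | VC [25, 9]
  [13] addr=0x4d blk=9 s=1: VC-HIT | VC [25, 5]
  [14] addr=0x2d blk=5 s=1: VC-HIT | VC [25, 9]

VC = [25, 9]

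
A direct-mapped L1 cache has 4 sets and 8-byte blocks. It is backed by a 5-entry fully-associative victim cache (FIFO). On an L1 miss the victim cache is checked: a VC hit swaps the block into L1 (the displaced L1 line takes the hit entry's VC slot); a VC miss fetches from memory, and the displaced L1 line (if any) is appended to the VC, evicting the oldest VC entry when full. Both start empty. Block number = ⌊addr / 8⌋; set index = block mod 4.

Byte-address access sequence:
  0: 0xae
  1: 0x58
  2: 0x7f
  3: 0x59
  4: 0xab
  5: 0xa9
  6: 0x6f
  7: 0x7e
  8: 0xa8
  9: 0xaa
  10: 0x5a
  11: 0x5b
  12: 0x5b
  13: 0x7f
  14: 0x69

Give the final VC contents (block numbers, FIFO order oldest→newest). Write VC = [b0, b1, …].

VC = [11, 21]

#0 0xae→b21/s1 MISS; vc=[]
#1 0x58→b11/s3 MISS; vc=[]
#2 0x7f→b15/s3 MISS; vc=[11]
#3 0x59→b11/s3 VC-HIT; vc=[15]
#4 0xab→b21/s1 L1-HIT; vc=[15]
#5 0xa9→b21/s1 L1-HIT; vc=[15]
#6 0x6f→b13/s1 MISS; vc=[15,21]
#7 0x7e→b15/s3 VC-HIT; vc=[11,21]
#8 0xa8→b21/s1 VC-HIT; vc=[11,13]
#9 0xaa→b21/s1 L1-HIT; vc=[11,13]
#10 0x5a→b11/s3 VC-HIT; vc=[15,13]
#11 0x5b→b11/s3 L1-HIT; vc=[15,13]
#12 0x5b→b11/s3 L1-HIT; vc=[15,13]
#13 0x7f→b15/s3 VC-HIT; vc=[11,13]
#14 0x69→b13/s1 VC-HIT; vc=[11,21]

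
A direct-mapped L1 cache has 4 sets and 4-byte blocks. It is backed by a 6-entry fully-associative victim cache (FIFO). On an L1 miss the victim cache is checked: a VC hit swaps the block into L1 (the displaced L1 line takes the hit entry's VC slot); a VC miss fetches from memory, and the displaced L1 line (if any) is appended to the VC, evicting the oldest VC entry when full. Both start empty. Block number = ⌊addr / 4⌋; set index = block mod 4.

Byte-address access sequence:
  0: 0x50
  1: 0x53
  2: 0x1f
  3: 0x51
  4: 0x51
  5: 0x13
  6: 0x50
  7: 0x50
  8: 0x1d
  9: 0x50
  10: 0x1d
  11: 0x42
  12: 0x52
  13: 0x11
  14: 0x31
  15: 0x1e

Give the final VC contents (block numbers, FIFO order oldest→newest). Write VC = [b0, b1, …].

VC = [20, 16, 4]

#0 0x50→b20/s0 MISS; vc=[]
#1 0x53→b20/s0 L1-HIT; vc=[]
#2 0x1f→b7/s3 MISS; vc=[]
#3 0x51→b20/s0 L1-HIT; vc=[]
#4 0x51→b20/s0 L1-HIT; vc=[]
#5 0x13→b4/s0 MISS; vc=[20]
#6 0x50→b20/s0 VC-HIT; vc=[4]
#7 0x50→b20/s0 L1-HIT; vc=[4]
#8 0x1d→b7/s3 L1-HIT; vc=[4]
#9 0x50→b20/s0 L1-HIT; vc=[4]
#10 0x1d→b7/s3 L1-HIT; vc=[4]
#11 0x42→b16/s0 MISS; vc=[4,20]
#12 0x52→b20/s0 VC-HIT; vc=[4,16]
#13 0x11→b4/s0 VC-HIT; vc=[20,16]
#14 0x31→b12/s0 MISS; vc=[20,16,4]
#15 0x1e→b7/s3 L1-HIT; vc=[20,16,4]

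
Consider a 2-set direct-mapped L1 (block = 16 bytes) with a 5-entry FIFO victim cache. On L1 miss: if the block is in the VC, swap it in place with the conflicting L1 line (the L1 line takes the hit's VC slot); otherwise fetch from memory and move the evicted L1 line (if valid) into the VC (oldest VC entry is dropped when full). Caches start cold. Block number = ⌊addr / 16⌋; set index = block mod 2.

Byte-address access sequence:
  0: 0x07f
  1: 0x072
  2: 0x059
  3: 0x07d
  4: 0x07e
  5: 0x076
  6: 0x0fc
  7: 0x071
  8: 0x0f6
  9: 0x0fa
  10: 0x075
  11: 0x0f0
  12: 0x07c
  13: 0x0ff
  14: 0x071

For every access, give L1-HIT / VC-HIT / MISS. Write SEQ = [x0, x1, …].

  [0] addr=0x7f blk=7 s=1: MISS | VC []
  [1] addr=0x72 blk=7 s=1: L1-HIT | VC []
  [2] addr=0x59 blk=5 s=1: MISS | VC [7]
  [3] addr=0x7d blk=7 s=1: VC-HIT | VC [5]
  [4] addr=0x7e blk=7 s=1: L1-HIT | VC [5]
  [5] addr=0x76 blk=7 s=1: L1-HIT | VC [5]
  [6] addr=0xfc blk=15 s=1: MISS | VC [5, 7]
  [7] addr=0x71 blk=7 s=1: VC-HIT | VC [5, 15]
  [8] addr=0xf6 blk=15 s=1: VC-HIT | VC [5, 7]
  [9] addr=0xfa blk=15 s=1: L1-HIT | VC [5, 7]
  [10] addr=0x75 blk=7 s=1: VC-HIT | VC [5, 15]
  [11] addr=0xf0 blk=15 s=1: VC-HIT | VC [5, 7]
  [12] addr=0x7c blk=7 s=1: VC-HIT | VC [5, 15]
  [13] addr=0xff blk=15 s=1: VC-HIT | VC [5, 7]
  [14] addr=0x71 blk=7 s=1: VC-HIT | VC [5, 15]

SEQ = [MISS, L1-HIT, MISS, VC-HIT, L1-HIT, L1-HIT, MISS, VC-HIT, VC-HIT, L1-HIT, VC-HIT, VC-HIT, VC-HIT, VC-HIT, VC-HIT]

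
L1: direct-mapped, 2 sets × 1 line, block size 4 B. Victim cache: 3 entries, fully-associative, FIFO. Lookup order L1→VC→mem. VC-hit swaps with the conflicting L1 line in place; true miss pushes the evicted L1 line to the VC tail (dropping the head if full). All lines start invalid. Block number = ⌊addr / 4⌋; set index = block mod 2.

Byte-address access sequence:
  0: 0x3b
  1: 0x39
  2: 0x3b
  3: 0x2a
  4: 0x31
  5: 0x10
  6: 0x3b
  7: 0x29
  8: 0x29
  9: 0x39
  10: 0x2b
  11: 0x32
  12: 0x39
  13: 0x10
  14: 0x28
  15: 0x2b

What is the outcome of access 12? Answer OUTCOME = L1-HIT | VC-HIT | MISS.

  [0] addr=0x3b blk=14 s=0: MISS | VC []
  [1] addr=0x39 blk=14 s=0: L1-HIT | VC []
  [2] addr=0x3b blk=14 s=0: L1-HIT | VC []
  [3] addr=0x2a blk=10 s=0: MISS | VC [14]
  [4] addr=0x31 blk=12 s=0: MISS | VC [14, 10]
  [5] addr=0x10 blk=4 s=0: MISS | VC [14, 10, 12]
  [6] addr=0x3b blk=14 s=0: VC-HIT | VC [4, 10, 12]
  [7] addr=0x29 blk=10 s=0: VC-HIT | VC [4, 14, 12]
  [8] addr=0x29 blk=10 s=0: L1-HIT | VC [4, 14, 12]
  [9] addr=0x39 blk=14 s=0: VC-HIT | VC [4, 10, 12]
  [10] addr=0x2b blk=10 s=0: VC-HIT | VC [4, 14, 12]
  [11] addr=0x32 blk=12 s=0: VC-HIT | VC [4, 14, 10]
  [12] addr=0x39 blk=14 s=0: VC-HIT | VC [4, 12, 10]
  [13] addr=0x10 blk=4 s=0: VC-HIT | VC [14, 12, 10]
  [14] addr=0x28 blk=10 s=0: VC-HIT | VC [14, 12, 4]
  [15] addr=0x2b blk=10 s=0: L1-HIT | VC [14, 12, 4]

OUTCOME = VC-HIT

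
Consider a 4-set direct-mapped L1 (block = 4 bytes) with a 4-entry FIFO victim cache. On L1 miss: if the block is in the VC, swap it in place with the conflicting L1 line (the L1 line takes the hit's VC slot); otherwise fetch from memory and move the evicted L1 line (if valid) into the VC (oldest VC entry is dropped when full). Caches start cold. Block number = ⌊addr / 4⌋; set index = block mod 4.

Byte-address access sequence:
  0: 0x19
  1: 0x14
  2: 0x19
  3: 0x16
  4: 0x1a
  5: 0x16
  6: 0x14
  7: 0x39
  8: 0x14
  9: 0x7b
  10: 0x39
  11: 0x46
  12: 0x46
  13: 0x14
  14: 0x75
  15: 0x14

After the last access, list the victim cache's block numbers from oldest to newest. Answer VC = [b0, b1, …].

VC = [6, 30, 17, 29]

  [0] addr=0x19 blk=6 s=2: MISS | VC []
  [1] addr=0x14 blk=5 s=1: MISS | VC []
  [2] addr=0x19 blk=6 s=2: L1-HIT | VC []
  [3] addr=0x16 blk=5 s=1: L1-HIT | VC []
  [4] addr=0x1a blk=6 s=2: L1-HIT | VC []
  [5] addr=0x16 blk=5 s=1: L1-HIT | VC []
  [6] addr=0x14 blk=5 s=1: L1-HIT | VC []
  [7] addr=0x39 blk=14 s=2: MISS | VC [6]
  [8] addr=0x14 blk=5 s=1: L1-HIT | VC [6]
  [9] addr=0x7b blk=30 s=2: MISS | VC [6, 14]
  [10] addr=0x39 blk=14 s=2: VC-HIT | VC [6, 30]
  [11] addr=0x46 blk=17 s=1: MISS | VC [6, 30, 5]
  [12] addr=0x46 blk=17 s=1: L1-HIT | VC [6, 30, 5]
  [13] addr=0x14 blk=5 s=1: VC-HIT | VC [6, 30, 17]
  [14] addr=0x75 blk=29 s=1: MISS | VC [6, 30, 17, 5]
  [15] addr=0x14 blk=5 s=1: VC-HIT | VC [6, 30, 17, 29]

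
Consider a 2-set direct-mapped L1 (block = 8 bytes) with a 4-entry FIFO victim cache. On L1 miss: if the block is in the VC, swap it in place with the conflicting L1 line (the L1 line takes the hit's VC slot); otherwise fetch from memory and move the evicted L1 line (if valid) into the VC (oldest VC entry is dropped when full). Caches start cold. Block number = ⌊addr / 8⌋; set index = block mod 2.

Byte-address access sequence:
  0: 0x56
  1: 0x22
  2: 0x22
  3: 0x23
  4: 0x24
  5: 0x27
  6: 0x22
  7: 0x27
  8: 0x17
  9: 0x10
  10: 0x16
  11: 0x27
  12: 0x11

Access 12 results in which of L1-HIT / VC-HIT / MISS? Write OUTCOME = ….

OUTCOME = VC-HIT

#0 0x56→b10/s0 MISS; vc=[]
#1 0x22→b4/s0 MISS; vc=[10]
#2 0x22→b4/s0 L1-HIT; vc=[10]
#3 0x23→b4/s0 L1-HIT; vc=[10]
#4 0x24→b4/s0 L1-HIT; vc=[10]
#5 0x27→b4/s0 L1-HIT; vc=[10]
#6 0x22→b4/s0 L1-HIT; vc=[10]
#7 0x27→b4/s0 L1-HIT; vc=[10]
#8 0x17→b2/s0 MISS; vc=[10,4]
#9 0x10→b2/s0 L1-HIT; vc=[10,4]
#10 0x16→b2/s0 L1-HIT; vc=[10,4]
#11 0x27→b4/s0 VC-HIT; vc=[10,2]
#12 0x11→b2/s0 VC-HIT; vc=[10,4]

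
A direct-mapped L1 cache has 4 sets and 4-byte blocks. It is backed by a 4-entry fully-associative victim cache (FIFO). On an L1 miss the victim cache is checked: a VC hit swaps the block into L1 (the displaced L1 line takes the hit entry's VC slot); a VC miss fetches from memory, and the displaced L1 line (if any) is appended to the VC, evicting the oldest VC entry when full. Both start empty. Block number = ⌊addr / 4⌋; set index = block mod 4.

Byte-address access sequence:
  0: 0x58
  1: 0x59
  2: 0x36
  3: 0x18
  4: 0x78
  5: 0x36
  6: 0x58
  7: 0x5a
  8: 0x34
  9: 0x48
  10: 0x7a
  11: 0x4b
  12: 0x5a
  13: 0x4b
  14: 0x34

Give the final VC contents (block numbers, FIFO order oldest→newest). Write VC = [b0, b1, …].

  [0] addr=0x58 blk=22 s=2: MISS | VC []
  [1] addr=0x59 blk=22 s=2: L1-HIT | VC []
  [2] addr=0x36 blk=13 s=1: MISS | VC []
  [3] addr=0x18 blk=6 s=2: MISS | VC [22]
  [4] addr=0x78 blk=30 s=2: MISS | VC [22, 6]
  [5] addr=0x36 blk=13 s=1: L1-HIT | VC [22, 6]
  [6] addr=0x58 blk=22 s=2: VC-HIT | VC [30, 6]
  [7] addr=0x5a blk=22 s=2: L1-HIT | VC [30, 6]
  [8] addr=0x34 blk=13 s=1: L1-HIT | VC [30, 6]
  [9] addr=0x48 blk=18 s=2: MISS | VC [30, 6, 22]
  [10] addr=0x7a blk=30 s=2: VC-HIT | VC [18, 6, 22]
  [11] addr=0x4b blk=18 s=2: VC-HIT | VC [30, 6, 22]
  [12] addr=0x5a blk=22 s=2: VC-HIT | VC [30, 6, 18]
  [13] addr=0x4b blk=18 s=2: VC-HIT | VC [30, 6, 22]
  [14] addr=0x34 blk=13 s=1: L1-HIT | VC [30, 6, 22]

VC = [30, 6, 22]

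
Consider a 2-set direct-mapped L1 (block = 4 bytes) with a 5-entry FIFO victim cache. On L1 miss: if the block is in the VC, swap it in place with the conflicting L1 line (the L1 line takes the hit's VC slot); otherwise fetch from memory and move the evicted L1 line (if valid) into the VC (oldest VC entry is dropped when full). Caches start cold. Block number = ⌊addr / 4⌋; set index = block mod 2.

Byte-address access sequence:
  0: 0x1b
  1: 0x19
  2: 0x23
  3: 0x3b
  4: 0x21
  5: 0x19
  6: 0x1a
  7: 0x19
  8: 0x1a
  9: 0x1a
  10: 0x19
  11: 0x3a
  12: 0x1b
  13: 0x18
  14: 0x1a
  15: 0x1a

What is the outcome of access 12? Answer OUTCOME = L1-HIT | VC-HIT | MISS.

  [0] addr=0x1b blk=6 s=0: MISS | VC []
  [1] addr=0x19 blk=6 s=0: L1-HIT | VC []
  [2] addr=0x23 blk=8 s=0: MISS | VC [6]
  [3] addr=0x3b blk=14 s=0: MISS | VC [6, 8]
  [4] addr=0x21 blk=8 s=0: VC-HIT | VC [6, 14]
  [5] addr=0x19 blk=6 s=0: VC-HIT | VC [8, 14]
  [6] addr=0x1a blk=6 s=0: L1-HIT | VC [8, 14]
  [7] addr=0x19 blk=6 s=0: L1-HIT | VC [8, 14]
  [8] addr=0x1a blk=6 s=0: L1-HIT | VC [8, 14]
  [9] addr=0x1a blk=6 s=0: L1-HIT | VC [8, 14]
  [10] addr=0x19 blk=6 s=0: L1-HIT | VC [8, 14]
  [11] addr=0x3a blk=14 s=0: VC-HIT | VC [8, 6]
  [12] addr=0x1b blk=6 s=0: VC-HIT | VC [8, 14]
  [13] addr=0x18 blk=6 s=0: L1-HIT | VC [8, 14]
  [14] addr=0x1a blk=6 s=0: L1-HIT | VC [8, 14]
  [15] addr=0x1a blk=6 s=0: L1-HIT | VC [8, 14]

OUTCOME = VC-HIT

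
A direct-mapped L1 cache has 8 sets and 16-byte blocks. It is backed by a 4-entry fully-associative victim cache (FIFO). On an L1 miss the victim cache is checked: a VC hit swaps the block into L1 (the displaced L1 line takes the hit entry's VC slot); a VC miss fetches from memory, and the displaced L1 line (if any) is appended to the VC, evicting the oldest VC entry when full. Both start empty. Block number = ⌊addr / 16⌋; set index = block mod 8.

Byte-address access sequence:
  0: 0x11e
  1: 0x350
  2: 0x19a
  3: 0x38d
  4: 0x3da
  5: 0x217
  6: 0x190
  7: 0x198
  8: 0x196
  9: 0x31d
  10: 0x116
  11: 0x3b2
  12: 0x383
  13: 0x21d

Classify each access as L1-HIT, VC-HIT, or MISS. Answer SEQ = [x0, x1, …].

0: 0x11e (blk 17, set 1) → MISS  vc=[]
1: 0x350 (blk 53, set 5) → MISS  vc=[]
2: 0x19a (blk 25, set 1) → MISS  vc=[17]
3: 0x38d (blk 56, set 0) → MISS  vc=[17]
4: 0x3da (blk 61, set 5) → MISS  vc=[17, 53]
5: 0x217 (blk 33, set 1) → MISS  vc=[17, 53, 25]
6: 0x190 (blk 25, set 1) → VC-HIT  vc=[17, 53, 33]
7: 0x198 (blk 25, set 1) → L1-HIT  vc=[17, 53, 33]
8: 0x196 (blk 25, set 1) → L1-HIT  vc=[17, 53, 33]
9: 0x31d (blk 49, set 1) → MISS  vc=[17, 53, 33, 25]
10: 0x116 (blk 17, set 1) → VC-HIT  vc=[49, 53, 33, 25]
11: 0x3b2 (blk 59, set 3) → MISS  vc=[49, 53, 33, 25]
12: 0x383 (blk 56, set 0) → L1-HIT  vc=[49, 53, 33, 25]
13: 0x21d (blk 33, set 1) → VC-HIT  vc=[49, 53, 17, 25]

SEQ = [MISS, MISS, MISS, MISS, MISS, MISS, VC-HIT, L1-HIT, L1-HIT, MISS, VC-HIT, MISS, L1-HIT, VC-HIT]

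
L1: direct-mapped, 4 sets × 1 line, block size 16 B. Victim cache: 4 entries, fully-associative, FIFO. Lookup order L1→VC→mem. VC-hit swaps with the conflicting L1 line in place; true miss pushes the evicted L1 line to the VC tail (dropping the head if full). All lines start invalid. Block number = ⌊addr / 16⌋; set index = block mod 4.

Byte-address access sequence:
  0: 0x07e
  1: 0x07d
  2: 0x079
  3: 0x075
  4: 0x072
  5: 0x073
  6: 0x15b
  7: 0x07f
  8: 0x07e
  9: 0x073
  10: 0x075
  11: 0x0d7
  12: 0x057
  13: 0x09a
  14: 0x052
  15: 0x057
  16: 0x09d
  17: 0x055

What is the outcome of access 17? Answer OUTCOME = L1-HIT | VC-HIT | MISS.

OUTCOME = VC-HIT

  [0] addr=0x7e blk=7 s=3: MISS | VC []
  [1] addr=0x7d blk=7 s=3: L1-HIT | VC []
  [2] addr=0x79 blk=7 s=3: L1-HIT | VC []
  [3] addr=0x75 blk=7 s=3: L1-HIT | VC []
  [4] addr=0x72 blk=7 s=3: L1-HIT | VC []
  [5] addr=0x73 blk=7 s=3: L1-HIT | VC []
  [6] addr=0x15b blk=21 s=1: MISS | VC []
  [7] addr=0x7f blk=7 s=3: L1-HIT | VC []
  [8] addr=0x7e blk=7 s=3: L1-HIT | VC []
  [9] addr=0x73 blk=7 s=3: L1-HIT | VC []
  [10] addr=0x75 blk=7 s=3: L1-HIT | VC []
  [11] addr=0xd7 blk=13 s=1: MISS | VC [21]
  [12] addr=0x57 blk=5 s=1: MISS | VC [21, 13]
  [13] addr=0x9a blk=9 s=1: MISS | VC [21, 13, 5]
  [14] addr=0x52 blk=5 s=1: VC-HIT | VC [21, 13, 9]
  [15] addr=0x57 blk=5 s=1: L1-HIT | VC [21, 13, 9]
  [16] addr=0x9d blk=9 s=1: VC-HIT | VC [21, 13, 5]
  [17] addr=0x55 blk=5 s=1: VC-HIT | VC [21, 13, 9]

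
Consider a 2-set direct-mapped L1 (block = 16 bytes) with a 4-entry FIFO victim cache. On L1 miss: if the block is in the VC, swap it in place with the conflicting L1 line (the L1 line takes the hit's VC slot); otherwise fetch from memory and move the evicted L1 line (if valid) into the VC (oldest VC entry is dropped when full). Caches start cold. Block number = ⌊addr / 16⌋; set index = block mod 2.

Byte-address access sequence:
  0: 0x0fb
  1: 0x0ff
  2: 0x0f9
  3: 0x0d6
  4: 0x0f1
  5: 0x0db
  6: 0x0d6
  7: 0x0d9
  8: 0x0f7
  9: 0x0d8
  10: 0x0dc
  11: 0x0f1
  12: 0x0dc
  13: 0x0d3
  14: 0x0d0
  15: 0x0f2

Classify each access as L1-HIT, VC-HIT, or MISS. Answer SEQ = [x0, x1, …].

#0 0xfb→b15/s1 MISS; vc=[]
#1 0xff→b15/s1 L1-HIT; vc=[]
#2 0xf9→b15/s1 L1-HIT; vc=[]
#3 0xd6→b13/s1 MISS; vc=[15]
#4 0xf1→b15/s1 VC-HIT; vc=[13]
#5 0xdb→b13/s1 VC-HIT; vc=[15]
#6 0xd6→b13/s1 L1-HIT; vc=[15]
#7 0xd9→b13/s1 L1-HIT; vc=[15]
#8 0xf7→b15/s1 VC-HIT; vc=[13]
#9 0xd8→b13/s1 VC-HIT; vc=[15]
#10 0xdc→b13/s1 L1-HIT; vc=[15]
#11 0xf1→b15/s1 VC-HIT; vc=[13]
#12 0xdc→b13/s1 VC-HIT; vc=[15]
#13 0xd3→b13/s1 L1-HIT; vc=[15]
#14 0xd0→b13/s1 L1-HIT; vc=[15]
#15 0xf2→b15/s1 VC-HIT; vc=[13]

SEQ = [MISS, L1-HIT, L1-HIT, MISS, VC-HIT, VC-HIT, L1-HIT, L1-HIT, VC-HIT, VC-HIT, L1-HIT, VC-HIT, VC-HIT, L1-HIT, L1-HIT, VC-HIT]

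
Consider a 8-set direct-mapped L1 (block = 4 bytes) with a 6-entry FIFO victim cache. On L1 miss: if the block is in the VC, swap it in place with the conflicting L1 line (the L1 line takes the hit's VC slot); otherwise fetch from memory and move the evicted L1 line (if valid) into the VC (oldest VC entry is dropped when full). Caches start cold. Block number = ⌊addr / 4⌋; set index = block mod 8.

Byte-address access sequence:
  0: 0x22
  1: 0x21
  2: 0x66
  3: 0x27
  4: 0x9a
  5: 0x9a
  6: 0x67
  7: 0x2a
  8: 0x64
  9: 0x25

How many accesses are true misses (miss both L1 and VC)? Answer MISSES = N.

MISSES = 5

#0 0x22→b8/s0 MISS; vc=[]
#1 0x21→b8/s0 L1-HIT; vc=[]
#2 0x66→b25/s1 MISS; vc=[]
#3 0x27→b9/s1 MISS; vc=[25]
#4 0x9a→b38/s6 MISS; vc=[25]
#5 0x9a→b38/s6 L1-HIT; vc=[25]
#6 0x67→b25/s1 VC-HIT; vc=[9]
#7 0x2a→b10/s2 MISS; vc=[9]
#8 0x64→b25/s1 L1-HIT; vc=[9]
#9 0x25→b9/s1 VC-HIT; vc=[25]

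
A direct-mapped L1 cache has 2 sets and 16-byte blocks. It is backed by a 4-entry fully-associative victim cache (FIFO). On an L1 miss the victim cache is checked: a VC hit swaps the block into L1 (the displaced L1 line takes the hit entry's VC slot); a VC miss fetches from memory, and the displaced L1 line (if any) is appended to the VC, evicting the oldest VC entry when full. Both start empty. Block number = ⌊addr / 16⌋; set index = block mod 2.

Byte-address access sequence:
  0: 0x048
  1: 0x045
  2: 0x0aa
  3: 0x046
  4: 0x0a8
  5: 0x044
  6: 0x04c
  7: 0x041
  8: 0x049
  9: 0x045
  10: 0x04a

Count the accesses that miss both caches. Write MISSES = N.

#0 0x48→b4/s0 MISS; vc=[]
#1 0x45→b4/s0 L1-HIT; vc=[]
#2 0xaa→b10/s0 MISS; vc=[4]
#3 0x46→b4/s0 VC-HIT; vc=[10]
#4 0xa8→b10/s0 VC-HIT; vc=[4]
#5 0x44→b4/s0 VC-HIT; vc=[10]
#6 0x4c→b4/s0 L1-HIT; vc=[10]
#7 0x41→b4/s0 L1-HIT; vc=[10]
#8 0x49→b4/s0 L1-HIT; vc=[10]
#9 0x45→b4/s0 L1-HIT; vc=[10]
#10 0x4a→b4/s0 L1-HIT; vc=[10]

MISSES = 2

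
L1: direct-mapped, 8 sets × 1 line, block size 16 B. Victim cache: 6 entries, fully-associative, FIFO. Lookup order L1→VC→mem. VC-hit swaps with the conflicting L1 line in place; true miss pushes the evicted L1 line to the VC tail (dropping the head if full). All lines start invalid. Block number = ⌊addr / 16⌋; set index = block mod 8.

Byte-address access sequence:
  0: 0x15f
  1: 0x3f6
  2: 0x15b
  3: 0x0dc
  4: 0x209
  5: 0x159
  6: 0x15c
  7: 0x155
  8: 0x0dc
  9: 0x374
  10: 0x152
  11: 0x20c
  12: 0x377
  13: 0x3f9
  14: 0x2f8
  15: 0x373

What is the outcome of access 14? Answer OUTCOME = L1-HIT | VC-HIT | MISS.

OUTCOME = MISS

  [0] addr=0x15f blk=21 s=5: MISS | VC []
  [1] addr=0x3f6 blk=63 s=7: MISS | VC []
  [2] addr=0x15b blk=21 s=5: L1-HIT | VC []
  [3] addr=0xdc blk=13 s=5: MISS | VC [21]
  [4] addr=0x209 blk=32 s=0: MISS | VC [21]
  [5] addr=0x159 blk=21 s=5: VC-HIT | VC [13]
  [6] addr=0x15c blk=21 s=5: L1-HIT | VC [13]
  [7] addr=0x155 blk=21 s=5: L1-HIT | VC [13]
  [8] addr=0xdc blk=13 s=5: VC-HIT | VC [21]
  [9] addr=0x374 blk=55 s=7: MISS | VC [21, 63]
  [10] addr=0x152 blk=21 s=5: VC-HIT | VC [13, 63]
  [11] addr=0x20c blk=32 s=0: L1-HIT | VC [13, 63]
  [12] addr=0x377 blk=55 s=7: L1-HIT | VC [13, 63]
  [13] addr=0x3f9 blk=63 s=7: VC-HIT | VC [13, 55]
  [14] addr=0x2f8 blk=47 s=7: MISS | VC [13, 55, 63]
  [15] addr=0x373 blk=55 s=7: VC-HIT | VC [13, 47, 63]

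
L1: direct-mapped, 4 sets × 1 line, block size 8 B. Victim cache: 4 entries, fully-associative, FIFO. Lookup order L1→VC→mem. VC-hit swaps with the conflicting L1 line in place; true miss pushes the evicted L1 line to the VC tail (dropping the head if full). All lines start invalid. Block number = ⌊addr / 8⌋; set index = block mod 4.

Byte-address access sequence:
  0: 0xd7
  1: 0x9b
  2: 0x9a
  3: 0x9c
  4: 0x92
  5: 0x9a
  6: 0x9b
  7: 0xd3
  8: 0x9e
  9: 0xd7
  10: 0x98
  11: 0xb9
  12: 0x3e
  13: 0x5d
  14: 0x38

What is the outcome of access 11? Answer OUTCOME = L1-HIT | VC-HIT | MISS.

OUTCOME = MISS

  [0] addr=0xd7 blk=26 s=2: MISS | VC []
  [1] addr=0x9b blk=19 s=3: MISS | VC []
  [2] addr=0x9a blk=19 s=3: L1-HIT | VC []
  [3] addr=0x9c blk=19 s=3: L1-HIT | VC []
  [4] addr=0x92 blk=18 s=2: MISS | VC [26]
  [5] addr=0x9a blk=19 s=3: L1-HIT | VC [26]
  [6] addr=0x9b blk=19 s=3: L1-HIT | VC [26]
  [7] addr=0xd3 blk=26 s=2: VC-HIT | VC [18]
  [8] addr=0x9e blk=19 s=3: L1-HIT | VC [18]
  [9] addr=0xd7 blk=26 s=2: L1-HIT | VC [18]
  [10] addr=0x98 blk=19 s=3: L1-HIT | VC [18]
  [11] addr=0xb9 blk=23 s=3: MISS | VC [18, 19]
  [12] addr=0x3e blk=7 s=3: MISS | VC [18, 19, 23]
  [13] addr=0x5d blk=11 s=3: MISS | VC [18, 19, 23, 7]
  [14] addr=0x38 blk=7 s=3: VC-HIT | VC [18, 19, 23, 11]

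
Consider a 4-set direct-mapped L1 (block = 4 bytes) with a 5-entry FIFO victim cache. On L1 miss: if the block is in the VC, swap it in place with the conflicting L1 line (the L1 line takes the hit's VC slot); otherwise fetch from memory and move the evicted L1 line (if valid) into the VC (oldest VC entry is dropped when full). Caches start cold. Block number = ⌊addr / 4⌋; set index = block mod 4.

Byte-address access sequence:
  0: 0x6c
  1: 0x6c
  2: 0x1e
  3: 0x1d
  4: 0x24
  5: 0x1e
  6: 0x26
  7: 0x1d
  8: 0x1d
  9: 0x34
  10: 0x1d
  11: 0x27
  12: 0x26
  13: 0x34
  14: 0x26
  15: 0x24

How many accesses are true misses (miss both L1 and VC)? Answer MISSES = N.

MISSES = 4

0: 0x6c (blk 27, set 3) → MISS  vc=[]
1: 0x6c (blk 27, set 3) → L1-HIT  vc=[]
2: 0x1e (blk 7, set 3) → MISS  vc=[27]
3: 0x1d (blk 7, set 3) → L1-HIT  vc=[27]
4: 0x24 (blk 9, set 1) → MISS  vc=[27]
5: 0x1e (blk 7, set 3) → L1-HIT  vc=[27]
6: 0x26 (blk 9, set 1) → L1-HIT  vc=[27]
7: 0x1d (blk 7, set 3) → L1-HIT  vc=[27]
8: 0x1d (blk 7, set 3) → L1-HIT  vc=[27]
9: 0x34 (blk 13, set 1) → MISS  vc=[27, 9]
10: 0x1d (blk 7, set 3) → L1-HIT  vc=[27, 9]
11: 0x27 (blk 9, set 1) → VC-HIT  vc=[27, 13]
12: 0x26 (blk 9, set 1) → L1-HIT  vc=[27, 13]
13: 0x34 (blk 13, set 1) → VC-HIT  vc=[27, 9]
14: 0x26 (blk 9, set 1) → VC-HIT  vc=[27, 13]
15: 0x24 (blk 9, set 1) → L1-HIT  vc=[27, 13]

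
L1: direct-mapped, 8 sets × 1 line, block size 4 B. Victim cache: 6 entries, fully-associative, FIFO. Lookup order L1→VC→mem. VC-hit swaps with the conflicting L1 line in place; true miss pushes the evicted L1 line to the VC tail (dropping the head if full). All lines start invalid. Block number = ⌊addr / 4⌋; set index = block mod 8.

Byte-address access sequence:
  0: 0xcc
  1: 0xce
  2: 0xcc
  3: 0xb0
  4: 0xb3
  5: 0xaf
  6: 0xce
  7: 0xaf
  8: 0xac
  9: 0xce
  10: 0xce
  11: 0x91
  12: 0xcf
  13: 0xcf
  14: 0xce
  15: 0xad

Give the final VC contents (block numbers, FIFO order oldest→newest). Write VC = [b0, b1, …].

VC = [51, 44]

  [0] addr=0xcc blk=51 s=3: MISS | VC []
  [1] addr=0xce blk=51 s=3: L1-HIT | VC []
  [2] addr=0xcc blk=51 s=3: L1-HIT | VC []
  [3] addr=0xb0 blk=44 s=4: MISS | VC []
  [4] addr=0xb3 blk=44 s=4: L1-HIT | VC []
  [5] addr=0xaf blk=43 s=3: MISS | VC [51]
  [6] addr=0xce blk=51 s=3: VC-HIT | VC [43]
  [7] addr=0xaf blk=43 s=3: VC-HIT | VC [51]
  [8] addr=0xac blk=43 s=3: L1-HIT | VC [51]
  [9] addr=0xce blk=51 s=3: VC-HIT | VC [43]
  [10] addr=0xce blk=51 s=3: L1-HIT | VC [43]
  [11] addr=0x91 blk=36 s=4: MISS | VC [43, 44]
  [12] addr=0xcf blk=51 s=3: L1-HIT | VC [43, 44]
  [13] addr=0xcf blk=51 s=3: L1-HIT | VC [43, 44]
  [14] addr=0xce blk=51 s=3: L1-HIT | VC [43, 44]
  [15] addr=0xad blk=43 s=3: VC-HIT | VC [51, 44]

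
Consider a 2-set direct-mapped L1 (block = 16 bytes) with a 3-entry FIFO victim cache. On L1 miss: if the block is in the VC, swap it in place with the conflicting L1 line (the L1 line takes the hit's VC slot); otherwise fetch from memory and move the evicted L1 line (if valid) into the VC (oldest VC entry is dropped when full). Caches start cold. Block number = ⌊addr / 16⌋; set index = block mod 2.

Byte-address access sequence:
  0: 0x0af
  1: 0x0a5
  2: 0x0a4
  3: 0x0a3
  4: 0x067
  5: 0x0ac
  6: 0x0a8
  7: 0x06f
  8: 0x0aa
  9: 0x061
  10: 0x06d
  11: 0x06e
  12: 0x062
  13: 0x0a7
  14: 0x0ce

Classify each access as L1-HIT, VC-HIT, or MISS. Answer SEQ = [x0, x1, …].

  [0] addr=0xaf blk=10 s=0: MISS | VC []
  [1] addr=0xa5 blk=10 s=0: L1-HIT | VC []
  [2] addr=0xa4 blk=10 s=0: L1-HIT | VC []
  [3] addr=0xa3 blk=10 s=0: L1-HIT | VC []
  [4] addr=0x67 blk=6 s=0: MISS | VC [10]
  [5] addr=0xac blk=10 s=0: VC-HIT | VC [6]
  [6] addr=0xa8 blk=10 s=0: L1-HIT | VC [6]
  [7] addr=0x6f blk=6 s=0: VC-HIT | VC [10]
  [8] addr=0xaa blk=10 s=0: VC-HIT | VC [6]
  [9] addr=0x61 blk=6 s=0: VC-HIT | VC [10]
  [10] addr=0x6d blk=6 s=0: L1-HIT | VC [10]
  [11] addr=0x6e blk=6 s=0: L1-HIT | VC [10]
  [12] addr=0x62 blk=6 s=0: L1-HIT | VC [10]
  [13] addr=0xa7 blk=10 s=0: VC-HIT | VC [6]
  [14] addr=0xce blk=12 s=0: MISS | VC [6, 10]

SEQ = [MISS, L1-HIT, L1-HIT, L1-HIT, MISS, VC-HIT, L1-HIT, VC-HIT, VC-HIT, VC-HIT, L1-HIT, L1-HIT, L1-HIT, VC-HIT, MISS]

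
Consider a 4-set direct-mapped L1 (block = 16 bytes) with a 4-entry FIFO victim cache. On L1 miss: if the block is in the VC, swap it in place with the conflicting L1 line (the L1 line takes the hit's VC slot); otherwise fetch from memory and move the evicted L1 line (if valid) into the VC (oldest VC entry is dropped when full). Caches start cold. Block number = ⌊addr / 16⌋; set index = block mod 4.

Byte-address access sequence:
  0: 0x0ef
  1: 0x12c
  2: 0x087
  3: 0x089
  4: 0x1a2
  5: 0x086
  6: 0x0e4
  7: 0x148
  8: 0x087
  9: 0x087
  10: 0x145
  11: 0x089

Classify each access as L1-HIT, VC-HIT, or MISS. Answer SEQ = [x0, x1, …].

SEQ = [MISS, MISS, MISS, L1-HIT, MISS, L1-HIT, VC-HIT, MISS, VC-HIT, L1-HIT, VC-HIT, VC-HIT]

  [0] addr=0xef blk=14 s=2: MISS | VC []
  [1] addr=0x12c blk=18 s=2: MISS | VC [14]
  [2] addr=0x87 blk=8 s=0: MISS | VC [14]
  [3] addr=0x89 blk=8 s=0: L1-HIT | VC [14]
  [4] addr=0x1a2 blk=26 s=2: MISS | VC [14, 18]
  [5] addr=0x86 blk=8 s=0: L1-HIT | VC [14, 18]
  [6] addr=0xe4 blk=14 s=2: VC-HIT | VC [26, 18]
  [7] addr=0x148 blk=20 s=0: MISS | VC [26, 18, 8]
  [8] addr=0x87 blk=8 s=0: VC-HIT | VC [26, 18, 20]
  [9] addr=0x87 blk=8 s=0: L1-HIT | VC [26, 18, 20]
  [10] addr=0x145 blk=20 s=0: VC-HIT | VC [26, 18, 8]
  [11] addr=0x89 blk=8 s=0: VC-HIT | VC [26, 18, 20]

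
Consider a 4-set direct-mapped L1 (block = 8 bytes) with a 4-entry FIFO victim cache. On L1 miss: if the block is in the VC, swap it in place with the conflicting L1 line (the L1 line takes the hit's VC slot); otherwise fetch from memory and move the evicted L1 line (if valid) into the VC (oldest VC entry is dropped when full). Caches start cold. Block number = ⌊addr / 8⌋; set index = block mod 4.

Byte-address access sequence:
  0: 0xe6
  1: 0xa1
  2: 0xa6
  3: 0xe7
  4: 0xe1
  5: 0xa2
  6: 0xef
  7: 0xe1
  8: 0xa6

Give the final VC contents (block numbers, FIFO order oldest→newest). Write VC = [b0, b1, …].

VC = [28]

#0 0xe6→b28/s0 MISS; vc=[]
#1 0xa1→b20/s0 MISS; vc=[28]
#2 0xa6→b20/s0 L1-HIT; vc=[28]
#3 0xe7→b28/s0 VC-HIT; vc=[20]
#4 0xe1→b28/s0 L1-HIT; vc=[20]
#5 0xa2→b20/s0 VC-HIT; vc=[28]
#6 0xef→b29/s1 MISS; vc=[28]
#7 0xe1→b28/s0 VC-HIT; vc=[20]
#8 0xa6→b20/s0 VC-HIT; vc=[28]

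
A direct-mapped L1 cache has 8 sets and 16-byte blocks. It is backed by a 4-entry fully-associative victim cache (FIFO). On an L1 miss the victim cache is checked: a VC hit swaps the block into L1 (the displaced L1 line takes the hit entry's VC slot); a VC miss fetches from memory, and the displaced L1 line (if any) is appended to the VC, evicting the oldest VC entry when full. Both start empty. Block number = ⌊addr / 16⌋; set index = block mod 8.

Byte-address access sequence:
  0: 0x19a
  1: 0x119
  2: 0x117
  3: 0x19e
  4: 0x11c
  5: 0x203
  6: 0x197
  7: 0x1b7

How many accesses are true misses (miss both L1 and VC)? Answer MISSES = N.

MISSES = 4

  [0] addr=0x19a blk=25 s=1: MISS | VC []
  [1] addr=0x119 blk=17 s=1: MISS | VC [25]
  [2] addr=0x117 blk=17 s=1: L1-HIT | VC [25]
  [3] addr=0x19e blk=25 s=1: VC-HIT | VC [17]
  [4] addr=0x11c blk=17 s=1: VC-HIT | VC [25]
  [5] addr=0x203 blk=32 s=0: MISS | VC [25]
  [6] addr=0x197 blk=25 s=1: VC-HIT | VC [17]
  [7] addr=0x1b7 blk=27 s=3: MISS | VC [17]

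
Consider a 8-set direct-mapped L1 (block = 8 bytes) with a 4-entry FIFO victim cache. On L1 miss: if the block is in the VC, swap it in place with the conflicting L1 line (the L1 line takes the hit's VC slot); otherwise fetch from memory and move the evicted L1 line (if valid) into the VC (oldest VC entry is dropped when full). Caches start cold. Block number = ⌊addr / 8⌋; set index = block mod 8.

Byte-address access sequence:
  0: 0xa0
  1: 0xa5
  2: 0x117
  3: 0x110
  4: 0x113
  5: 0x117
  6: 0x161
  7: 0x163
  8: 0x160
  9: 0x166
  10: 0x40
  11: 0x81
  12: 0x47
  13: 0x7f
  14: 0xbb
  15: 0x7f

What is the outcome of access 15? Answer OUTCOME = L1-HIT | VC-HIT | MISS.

OUTCOME = VC-HIT

0: 0xa0 (blk 20, set 4) → MISS  vc=[]
1: 0xa5 (blk 20, set 4) → L1-HIT  vc=[]
2: 0x117 (blk 34, set 2) → MISS  vc=[]
3: 0x110 (blk 34, set 2) → L1-HIT  vc=[]
4: 0x113 (blk 34, set 2) → L1-HIT  vc=[]
5: 0x117 (blk 34, set 2) → L1-HIT  vc=[]
6: 0x161 (blk 44, set 4) → MISS  vc=[20]
7: 0x163 (blk 44, set 4) → L1-HIT  vc=[20]
8: 0x160 (blk 44, set 4) → L1-HIT  vc=[20]
9: 0x166 (blk 44, set 4) → L1-HIT  vc=[20]
10: 0x40 (blk 8, set 0) → MISS  vc=[20]
11: 0x81 (blk 16, set 0) → MISS  vc=[20, 8]
12: 0x47 (blk 8, set 0) → VC-HIT  vc=[20, 16]
13: 0x7f (blk 15, set 7) → MISS  vc=[20, 16]
14: 0xbb (blk 23, set 7) → MISS  vc=[20, 16, 15]
15: 0x7f (blk 15, set 7) → VC-HIT  vc=[20, 16, 23]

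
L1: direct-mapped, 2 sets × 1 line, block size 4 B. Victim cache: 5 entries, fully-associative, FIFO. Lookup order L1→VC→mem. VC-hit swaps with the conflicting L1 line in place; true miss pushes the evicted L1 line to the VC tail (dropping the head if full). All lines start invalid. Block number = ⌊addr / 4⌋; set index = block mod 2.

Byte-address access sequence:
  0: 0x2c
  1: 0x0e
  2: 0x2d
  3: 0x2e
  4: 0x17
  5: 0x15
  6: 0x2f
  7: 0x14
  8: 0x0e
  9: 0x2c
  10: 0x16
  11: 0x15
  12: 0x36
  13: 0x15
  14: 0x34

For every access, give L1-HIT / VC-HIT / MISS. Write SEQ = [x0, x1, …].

  [0] addr=0x2c blk=11 s=1: MISS | VC []
  [1] addr=0xe blk=3 s=1: MISS | VC [11]
  [2] addr=0x2d blk=11 s=1: VC-HIT | VC [3]
  [3] addr=0x2e blk=11 s=1: L1-HIT | VC [3]
  [4] addr=0x17 blk=5 s=1: MISS | VC [3, 11]
  [5] addr=0x15 blk=5 s=1: L1-HIT | VC [3, 11]
  [6] addr=0x2f blk=11 s=1: VC-HIT | VC [3, 5]
  [7] addr=0x14 blk=5 s=1: VC-HIT | VC [3, 11]
  [8] addr=0xe blk=3 s=1: VC-HIT | VC [5, 11]
  [9] addr=0x2c blk=11 s=1: VC-HIT | VC [5, 3]
  [10] addr=0x16 blk=5 s=1: VC-HIT | VC [11, 3]
  [11] addr=0x15 blk=5 s=1: L1-HIT | VC [11, 3]
  [12] addr=0x36 blk=13 s=1: MISS | VC [11, 3, 5]
  [13] addr=0x15 blk=5 s=1: VC-HIT | VC [11, 3, 13]
  [14] addr=0x34 blk=13 s=1: VC-HIT | VC [11, 3, 5]

SEQ = [MISS, MISS, VC-HIT, L1-HIT, MISS, L1-HIT, VC-HIT, VC-HIT, VC-HIT, VC-HIT, VC-HIT, L1-HIT, MISS, VC-HIT, VC-HIT]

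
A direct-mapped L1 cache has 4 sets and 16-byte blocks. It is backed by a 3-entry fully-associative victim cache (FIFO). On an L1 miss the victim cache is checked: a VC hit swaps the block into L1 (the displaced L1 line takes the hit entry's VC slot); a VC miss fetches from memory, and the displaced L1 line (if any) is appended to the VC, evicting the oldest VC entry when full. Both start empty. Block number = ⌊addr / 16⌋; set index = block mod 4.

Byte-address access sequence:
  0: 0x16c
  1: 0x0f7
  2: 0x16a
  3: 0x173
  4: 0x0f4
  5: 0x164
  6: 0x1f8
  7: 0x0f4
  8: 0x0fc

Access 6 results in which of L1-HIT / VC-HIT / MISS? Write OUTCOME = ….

OUTCOME = MISS

#0 0x16c→b22/s2 MISS; vc=[]
#1 0xf7→b15/s3 MISS; vc=[]
#2 0x16a→b22/s2 L1-HIT; vc=[]
#3 0x173→b23/s3 MISS; vc=[15]
#4 0xf4→b15/s3 VC-HIT; vc=[23]
#5 0x164→b22/s2 L1-HIT; vc=[23]
#6 0x1f8→b31/s3 MISS; vc=[23,15]
#7 0xf4→b15/s3 VC-HIT; vc=[23,31]
#8 0xfc→b15/s3 L1-HIT; vc=[23,31]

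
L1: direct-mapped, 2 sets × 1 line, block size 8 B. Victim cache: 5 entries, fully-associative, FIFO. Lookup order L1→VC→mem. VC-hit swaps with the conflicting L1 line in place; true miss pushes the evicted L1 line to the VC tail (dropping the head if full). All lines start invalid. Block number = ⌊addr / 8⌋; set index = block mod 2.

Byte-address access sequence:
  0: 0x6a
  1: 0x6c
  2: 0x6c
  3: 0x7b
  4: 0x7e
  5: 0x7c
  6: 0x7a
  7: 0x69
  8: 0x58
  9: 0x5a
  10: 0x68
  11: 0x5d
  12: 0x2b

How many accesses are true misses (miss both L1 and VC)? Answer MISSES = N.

  [0] addr=0x6a blk=13 s=1: MISS | VC []
  [1] addr=0x6c blk=13 s=1: L1-HIT | VC []
  [2] addr=0x6c blk=13 s=1: L1-HIT | VC []
  [3] addr=0x7b blk=15 s=1: MISS | VC [13]
  [4] addr=0x7e blk=15 s=1: L1-HIT | VC [13]
  [5] addr=0x7c blk=15 s=1: L1-HIT | VC [13]
  [6] addr=0x7a blk=15 s=1: L1-HIT | VC [13]
  [7] addr=0x69 blk=13 s=1: VC-HIT | VC [15]
  [8] addr=0x58 blk=11 s=1: MISS | VC [15, 13]
  [9] addr=0x5a blk=11 s=1: L1-HIT | VC [15, 13]
  [10] addr=0x68 blk=13 s=1: VC-HIT | VC [15, 11]
  [11] addr=0x5d blk=11 s=1: VC-HIT | VC [15, 13]
  [12] addr=0x2b blk=5 s=1: MISS | VC [15, 13, 11]

MISSES = 4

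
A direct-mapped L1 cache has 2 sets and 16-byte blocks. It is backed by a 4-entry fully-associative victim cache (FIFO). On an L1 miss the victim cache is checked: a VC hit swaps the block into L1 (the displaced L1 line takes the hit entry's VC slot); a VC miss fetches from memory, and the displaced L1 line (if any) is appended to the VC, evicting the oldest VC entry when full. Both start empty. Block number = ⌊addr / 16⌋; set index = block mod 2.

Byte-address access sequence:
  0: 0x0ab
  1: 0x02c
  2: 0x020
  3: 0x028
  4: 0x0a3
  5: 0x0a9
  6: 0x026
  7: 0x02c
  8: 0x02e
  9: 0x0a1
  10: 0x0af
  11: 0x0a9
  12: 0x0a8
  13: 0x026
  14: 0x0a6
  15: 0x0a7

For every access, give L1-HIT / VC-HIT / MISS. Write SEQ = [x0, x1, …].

SEQ = [MISS, MISS, L1-HIT, L1-HIT, VC-HIT, L1-HIT, VC-HIT, L1-HIT, L1-HIT, VC-HIT, L1-HIT, L1-HIT, L1-HIT, VC-HIT, VC-HIT, L1-HIT]

0: 0xab (blk 10, set 0) → MISS  vc=[]
1: 0x2c (blk 2, set 0) → MISS  vc=[10]
2: 0x20 (blk 2, set 0) → L1-HIT  vc=[10]
3: 0x28 (blk 2, set 0) → L1-HIT  vc=[10]
4: 0xa3 (blk 10, set 0) → VC-HIT  vc=[2]
5: 0xa9 (blk 10, set 0) → L1-HIT  vc=[2]
6: 0x26 (blk 2, set 0) → VC-HIT  vc=[10]
7: 0x2c (blk 2, set 0) → L1-HIT  vc=[10]
8: 0x2e (blk 2, set 0) → L1-HIT  vc=[10]
9: 0xa1 (blk 10, set 0) → VC-HIT  vc=[2]
10: 0xaf (blk 10, set 0) → L1-HIT  vc=[2]
11: 0xa9 (blk 10, set 0) → L1-HIT  vc=[2]
12: 0xa8 (blk 10, set 0) → L1-HIT  vc=[2]
13: 0x26 (blk 2, set 0) → VC-HIT  vc=[10]
14: 0xa6 (blk 10, set 0) → VC-HIT  vc=[2]
15: 0xa7 (blk 10, set 0) → L1-HIT  vc=[2]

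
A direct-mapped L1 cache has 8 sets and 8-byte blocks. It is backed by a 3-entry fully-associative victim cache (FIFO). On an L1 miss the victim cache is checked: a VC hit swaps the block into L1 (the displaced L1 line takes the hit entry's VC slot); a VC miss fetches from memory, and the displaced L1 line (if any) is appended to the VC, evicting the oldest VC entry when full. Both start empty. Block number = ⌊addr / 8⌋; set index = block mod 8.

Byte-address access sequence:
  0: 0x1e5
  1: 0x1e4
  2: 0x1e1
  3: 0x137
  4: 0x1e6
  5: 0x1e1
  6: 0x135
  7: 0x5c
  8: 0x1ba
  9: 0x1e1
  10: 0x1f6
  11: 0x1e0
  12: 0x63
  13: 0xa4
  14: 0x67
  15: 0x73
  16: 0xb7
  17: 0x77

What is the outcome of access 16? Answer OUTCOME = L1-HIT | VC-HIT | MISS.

  [0] addr=0x1e5 blk=60 s=4: MISS | VC []
  [1] addr=0x1e4 blk=60 s=4: L1-HIT | VC []
  [2] addr=0x1e1 blk=60 s=4: L1-HIT | VC []
  [3] addr=0x137 blk=38 s=6: MISS | VC []
  [4] addr=0x1e6 blk=60 s=4: L1-HIT | VC []
  [5] addr=0x1e1 blk=60 s=4: L1-HIT | VC []
  [6] addr=0x135 blk=38 s=6: L1-HIT | VC []
  [7] addr=0x5c blk=11 s=3: MISS | VC []
  [8] addr=0x1ba blk=55 s=7: MISS | VC []
  [9] addr=0x1e1 blk=60 s=4: L1-HIT | VC []
  [10] addr=0x1f6 blk=62 s=6: MISS | VC [38]
  [11] addr=0x1e0 blk=60 s=4: L1-HIT | VC [38]
  [12] addr=0x63 blk=12 s=4: MISS | VC [38, 60]
  [13] addr=0xa4 blk=20 s=4: MISS | VC [38, 60, 12]
  [14] addr=0x67 blk=12 s=4: VC-HIT | VC [38, 60, 20]
  [15] addr=0x73 blk=14 s=6: MISS | VC [60, 20, 62]
  [16] addr=0xb7 blk=22 s=6: MISS | VC [20, 62, 14]
  [17] addr=0x77 blk=14 s=6: VC-HIT | VC [20, 62, 22]

OUTCOME = MISS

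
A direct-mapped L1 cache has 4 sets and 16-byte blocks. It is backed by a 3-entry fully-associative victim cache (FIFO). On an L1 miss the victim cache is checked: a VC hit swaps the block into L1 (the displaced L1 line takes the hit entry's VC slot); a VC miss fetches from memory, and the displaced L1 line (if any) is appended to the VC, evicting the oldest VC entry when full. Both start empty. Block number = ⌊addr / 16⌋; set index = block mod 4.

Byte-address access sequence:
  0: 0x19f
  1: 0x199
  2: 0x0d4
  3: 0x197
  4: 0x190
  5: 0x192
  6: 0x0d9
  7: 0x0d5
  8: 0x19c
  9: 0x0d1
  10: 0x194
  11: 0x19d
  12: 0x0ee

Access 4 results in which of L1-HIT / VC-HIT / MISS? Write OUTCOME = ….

OUTCOME = L1-HIT

#0 0x19f→b25/s1 MISS; vc=[]
#1 0x199→b25/s1 L1-HIT; vc=[]
#2 0xd4→b13/s1 MISS; vc=[25]
#3 0x197→b25/s1 VC-HIT; vc=[13]
#4 0x190→b25/s1 L1-HIT; vc=[13]
#5 0x192→b25/s1 L1-HIT; vc=[13]
#6 0xd9→b13/s1 VC-HIT; vc=[25]
#7 0xd5→b13/s1 L1-HIT; vc=[25]
#8 0x19c→b25/s1 VC-HIT; vc=[13]
#9 0xd1→b13/s1 VC-HIT; vc=[25]
#10 0x194→b25/s1 VC-HIT; vc=[13]
#11 0x19d→b25/s1 L1-HIT; vc=[13]
#12 0xee→b14/s2 MISS; vc=[13]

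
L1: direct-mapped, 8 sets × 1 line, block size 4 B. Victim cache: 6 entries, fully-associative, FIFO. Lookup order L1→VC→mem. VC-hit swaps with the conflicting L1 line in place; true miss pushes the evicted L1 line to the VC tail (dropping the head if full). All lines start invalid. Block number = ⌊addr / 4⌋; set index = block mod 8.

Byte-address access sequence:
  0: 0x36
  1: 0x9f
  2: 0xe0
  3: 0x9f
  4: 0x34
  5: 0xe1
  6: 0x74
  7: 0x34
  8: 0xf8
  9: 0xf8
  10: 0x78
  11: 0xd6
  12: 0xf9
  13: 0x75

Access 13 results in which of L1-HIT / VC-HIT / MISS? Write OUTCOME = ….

0: 0x36 (blk 13, set 5) → MISS  vc=[]
1: 0x9f (blk 39, set 7) → MISS  vc=[]
2: 0xe0 (blk 56, set 0) → MISS  vc=[]
3: 0x9f (blk 39, set 7) → L1-HIT  vc=[]
4: 0x34 (blk 13, set 5) → L1-HIT  vc=[]
5: 0xe1 (blk 56, set 0) → L1-HIT  vc=[]
6: 0x74 (blk 29, set 5) → MISS  vc=[13]
7: 0x34 (blk 13, set 5) → VC-HIT  vc=[29]
8: 0xf8 (blk 62, set 6) → MISS  vc=[29]
9: 0xf8 (blk 62, set 6) → L1-HIT  vc=[29]
10: 0x78 (blk 30, set 6) → MISS  vc=[29, 62]
11: 0xd6 (blk 53, set 5) → MISS  vc=[29, 62, 13]
12: 0xf9 (blk 62, set 6) → VC-HIT  vc=[29, 30, 13]
13: 0x75 (blk 29, set 5) → VC-HIT  vc=[53, 30, 13]

OUTCOME = VC-HIT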